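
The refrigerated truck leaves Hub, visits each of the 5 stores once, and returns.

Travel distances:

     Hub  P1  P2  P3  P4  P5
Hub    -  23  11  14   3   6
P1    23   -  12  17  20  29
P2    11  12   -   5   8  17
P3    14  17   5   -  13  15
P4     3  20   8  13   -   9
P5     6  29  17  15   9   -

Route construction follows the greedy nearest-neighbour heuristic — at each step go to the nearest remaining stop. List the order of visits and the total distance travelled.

From Hub: distances to unvisited — P4=3, P5=6, P2=11, P3=14, P1=23. Nearest is P4 (3).
From P4: distances to unvisited — P2=8, P5=9, P3=13, P1=20. Nearest is P2 (8).
From P2: distances to unvisited — P3=5, P1=12, P5=17. Nearest is P3 (5).
From P3: distances to unvisited — P5=15, P1=17. Nearest is P5 (15).
From P5: distances to unvisited — P1=29. Nearest is P1 (29).
Return P1→Hub: 23.
Total = 3 + 8 + 5 + 15 + 29 + 23 = 83.

Total distance 83 via the nearest-neighbour route Hub → P4 → P2 → P3 → P5 → P1 → Hub.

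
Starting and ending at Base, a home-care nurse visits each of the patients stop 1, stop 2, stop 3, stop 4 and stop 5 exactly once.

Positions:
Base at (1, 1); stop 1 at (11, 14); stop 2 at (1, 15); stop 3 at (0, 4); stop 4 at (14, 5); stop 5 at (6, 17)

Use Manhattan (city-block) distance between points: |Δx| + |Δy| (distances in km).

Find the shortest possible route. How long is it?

Shortest round trip = 60 km.

Base-stop 1-stop 2-stop 3-stop 4-stop 5-Base: 23+11+12+15+20+21 = 102
Base-stop 1-stop 2-stop 3-stop 5-stop 4-Base: 23+11+12+19+20+17 = 102
Base-stop 1-stop 2-stop 4-stop 3-stop 5-Base: 23+11+23+15+19+21 = 112
Base-stop 1-stop 2-stop 4-stop 5-stop 3-Base: 23+11+23+20+19+4 = 100
Base-stop 1-stop 2-stop 5-stop 3-stop 4-Base: 23+11+7+19+15+17 = 92
Base-stop 1-stop 2-stop 5-stop 4-stop 3-Base: 23+11+7+20+15+4 = 80
Base-stop 1-stop 3-stop 2-stop 4-stop 5-Base: 23+21+12+23+20+21 = 120
Base-stop 1-stop 3-stop 2-stop 5-stop 4-Base: 23+21+12+7+20+17 = 100
Base-stop 1-stop 3-stop 4-stop 2-stop 5-Base: 23+21+15+23+7+21 = 110
Base-stop 1-stop 3-stop 4-stop 5-stop 2-Base: 23+21+15+20+7+14 = 100
Base-stop 1-stop 3-stop 5-stop 2-stop 4-Base: 23+21+19+7+23+17 = 110
Base-stop 1-stop 3-stop 5-stop 4-stop 2-Base: 23+21+19+20+23+14 = 120
Base-stop 1-stop 4-stop 2-stop 3-stop 5-Base: 23+12+23+12+19+21 = 110
Base-stop 1-stop 4-stop 2-stop 5-stop 3-Base: 23+12+23+7+19+4 = 88
… (46 more)
Base-stop 2-stop 5-stop 1-stop 4-stop 3-Base: 14+7+8+12+15+4 = 60  ← best
The minimum is 60.
One optimal route: Base → stop 2 → stop 5 → stop 1 → stop 4 → stop 3 → Base (or its reverse).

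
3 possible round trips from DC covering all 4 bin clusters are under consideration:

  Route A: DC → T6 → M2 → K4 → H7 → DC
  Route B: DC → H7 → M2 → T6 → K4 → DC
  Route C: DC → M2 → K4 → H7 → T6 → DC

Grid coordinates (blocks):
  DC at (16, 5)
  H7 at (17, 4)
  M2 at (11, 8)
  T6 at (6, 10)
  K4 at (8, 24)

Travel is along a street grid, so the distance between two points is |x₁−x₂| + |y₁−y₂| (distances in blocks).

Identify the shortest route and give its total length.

Shortest is Route B, total 62 blocks.

Route A: 15 + 7 + 19 + 29 + 2 = 72
Route B: 2 + 10 + 7 + 16 + 27 = 62
Route C: 8 + 19 + 29 + 17 + 15 = 88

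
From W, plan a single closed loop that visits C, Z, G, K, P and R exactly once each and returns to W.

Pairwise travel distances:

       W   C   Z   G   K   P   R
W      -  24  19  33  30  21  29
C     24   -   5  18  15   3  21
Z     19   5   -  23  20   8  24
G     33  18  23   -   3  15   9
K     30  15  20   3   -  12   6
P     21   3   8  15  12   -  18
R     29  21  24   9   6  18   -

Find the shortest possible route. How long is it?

Minimum total distance: 80.

There are 360 distinct closed tours to check (reversals are equivalent).
W - C - Z - G - K - P - R - W: 24+5+23+3+12+18+29 = 114
W - C - Z - G - K - R - P - W: 24+5+23+3+6+18+21 = 100
W - C - Z - G - P - K - R - W: 24+5+23+15+12+6+29 = 114
W - C - Z - G - P - R - K - W: 24+5+23+15+18+6+30 = 121
W - C - Z - G - R - K - P - W: 24+5+23+9+6+12+21 = 100
W - C - Z - G - R - P - K - W: 24+5+23+9+18+12+30 = 121
W - C - Z - K - G - P - R - W: 24+5+20+3+15+18+29 = 114
W - C - Z - K - G - R - P - W: 24+5+20+3+9+18+21 = 100
… (352 more)
W - Z - C - P - G - K - R - W: 19+5+3+15+3+6+29 = 80  ← best
The minimum is 80.
One optimal route: W → Z → C → P → G → K → R → W (or its reverse).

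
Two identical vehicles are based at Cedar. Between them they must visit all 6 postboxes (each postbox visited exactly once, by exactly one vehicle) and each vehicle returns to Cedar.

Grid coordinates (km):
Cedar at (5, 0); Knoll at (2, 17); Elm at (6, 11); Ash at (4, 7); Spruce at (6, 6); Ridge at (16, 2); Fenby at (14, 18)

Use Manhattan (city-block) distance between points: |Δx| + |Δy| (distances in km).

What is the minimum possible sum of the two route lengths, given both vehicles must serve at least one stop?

Try each way of splitting the stops between the two vehicles (each non-empty) and, for each split, find the best tour for each vehicle:
  {Knoll} + {Elm, Ash, Spruce, Ridge, Fenby}: 40 + 62 = 102
  {Elm} + {Knoll, Ash, Spruce, Ridge, Fenby}: 24 + 66 = 90
  {Knoll, Elm} + {Ash, Spruce, Ridge, Fenby}: 42 + 62 = 104
  {Ash} + {Knoll, Elm, Spruce, Ridge, Fenby}: 16 + 66 = 82
  {Knoll, Ash} + {Elm, Spruce, Ridge, Fenby}: 40 + 58 = 98
  {Elm, Ash} + {Knoll, Spruce, Ridge, Fenby}: 26 + 66 = 92
  … (31 splits in total)
Best: vehicle 1 Cedar → Ash → Cedar = 16; vehicle 2 Cedar → Spruce → Elm → Knoll → Fenby → Ridge → Cedar = 66; combined 82.

82 km — the smallest possible combined total.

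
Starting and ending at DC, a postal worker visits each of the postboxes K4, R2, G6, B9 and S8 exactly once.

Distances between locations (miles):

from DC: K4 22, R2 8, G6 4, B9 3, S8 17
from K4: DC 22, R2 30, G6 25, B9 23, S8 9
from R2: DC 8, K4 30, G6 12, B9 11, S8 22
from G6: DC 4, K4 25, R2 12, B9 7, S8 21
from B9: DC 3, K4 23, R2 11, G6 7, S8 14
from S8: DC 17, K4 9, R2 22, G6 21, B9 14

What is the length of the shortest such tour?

There are 60 distinct closed tours to check (reversals are equivalent).
DC-K4-R2-G6-B9-S8-DC: 22+30+12+7+14+17 = 102
DC-K4-R2-G6-S8-B9-DC: 22+30+12+21+14+3 = 102
DC-K4-R2-B9-G6-S8-DC: 22+30+11+7+21+17 = 108
DC-K4-R2-B9-S8-G6-DC: 22+30+11+14+21+4 = 102
DC-K4-R2-S8-G6-B9-DC: 22+30+22+21+7+3 = 105
DC-K4-R2-S8-B9-G6-DC: 22+30+22+14+7+4 = 99
DC-K4-G6-R2-B9-S8-DC: 22+25+12+11+14+17 = 101
DC-K4-G6-R2-S8-B9-DC: 22+25+12+22+14+3 = 98
DC-K4-G6-B9-R2-S8-DC: 22+25+7+11+22+17 = 104
DC-K4-G6-B9-S8-R2-DC: 22+25+7+14+22+8 = 98
DC-K4-G6-S8-R2-B9-DC: 22+25+21+22+11+3 = 104
DC-K4-G6-S8-B9-R2-DC: 22+25+21+14+11+8 = 101
DC-K4-B9-R2-G6-S8-DC: 22+23+11+12+21+17 = 106
DC-K4-B9-R2-S8-G6-DC: 22+23+11+22+21+4 = 103
… (46 more)
DC-R2-G6-K4-S8-B9-DC: 8+12+25+9+14+3 = 71  ← best
The minimum is 71.
One optimal route: DC → R2 → G6 → K4 → S8 → B9 → DC (or its reverse).

71 miles — the shortest possible round trip.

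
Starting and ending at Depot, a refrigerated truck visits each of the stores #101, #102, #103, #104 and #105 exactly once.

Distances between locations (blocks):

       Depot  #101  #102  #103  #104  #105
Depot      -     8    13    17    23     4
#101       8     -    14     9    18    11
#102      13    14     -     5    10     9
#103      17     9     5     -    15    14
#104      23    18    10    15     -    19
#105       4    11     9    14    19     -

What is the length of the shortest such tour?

Shortest round trip = 55 blocks.

Depot → #101 → #102 → #103 → #104 → #105 → Depot: 8+14+5+15+19+4 = 65
Depot → #101 → #102 → #103 → #105 → #104 → Depot: 8+14+5+14+19+23 = 83
Depot → #101 → #102 → #104 → #103 → #105 → Depot: 8+14+10+15+14+4 = 65
Depot → #101 → #102 → #104 → #105 → #103 → Depot: 8+14+10+19+14+17 = 82
Depot → #101 → #102 → #105 → #103 → #104 → Depot: 8+14+9+14+15+23 = 83
Depot → #101 → #102 → #105 → #104 → #103 → Depot: 8+14+9+19+15+17 = 82
Depot → #101 → #103 → #102 → #104 → #105 → Depot: 8+9+5+10+19+4 = 55
Depot → #101 → #103 → #102 → #105 → #104 → Depot: 8+9+5+9+19+23 = 73
Depot → #101 → #103 → #104 → #102 → #105 → Depot: 8+9+15+10+9+4 = 55
Depot → #101 → #103 → #104 → #105 → #102 → Depot: 8+9+15+19+9+13 = 73
Depot → #101 → #103 → #105 → #102 → #104 → Depot: 8+9+14+9+10+23 = 73
Depot → #101 → #103 → #105 → #104 → #102 → Depot: 8+9+14+19+10+13 = 73
Depot → #101 → #104 → #102 → #103 → #105 → Depot: 8+18+10+5+14+4 = 59
Depot → #101 → #104 → #102 → #105 → #103 → Depot: 8+18+10+9+14+17 = 76
… (46 more)
The minimum is 55.
One optimal route: Depot → #101 → #103 → #102 → #104 → #105 → Depot (or its reverse).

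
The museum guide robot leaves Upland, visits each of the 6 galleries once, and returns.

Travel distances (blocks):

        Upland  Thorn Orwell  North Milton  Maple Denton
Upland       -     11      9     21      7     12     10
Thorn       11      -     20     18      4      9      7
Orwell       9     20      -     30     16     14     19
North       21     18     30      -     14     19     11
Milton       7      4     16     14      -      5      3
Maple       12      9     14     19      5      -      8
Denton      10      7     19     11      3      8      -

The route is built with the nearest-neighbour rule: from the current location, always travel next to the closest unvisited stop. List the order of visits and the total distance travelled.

Total distance 91 blocks via the nearest-neighbour route Upland → Milton → Denton → Thorn → Maple → Orwell → North → Upland.

Upland → [Milton:7 / Orwell:9 / Denton:10 / Thorn:11 / Maple:12 / North:21] → Milton (7)
Milton → [Denton:3 / Thorn:4 / Maple:5 / North:14 / Orwell:16] → Denton (3)
Denton → [Thorn:7 / Maple:8 / North:11 / Orwell:19] → Thorn (7)
Thorn → [Maple:9 / North:18 / Orwell:20] → Maple (9)
Maple → [Orwell:14 / North:19] → Orwell (14)
Orwell → [North:30] → North (30)
Return North→Upland: 21.
Total = 7 + 3 + 7 + 9 + 14 + 30 + 21 = 91.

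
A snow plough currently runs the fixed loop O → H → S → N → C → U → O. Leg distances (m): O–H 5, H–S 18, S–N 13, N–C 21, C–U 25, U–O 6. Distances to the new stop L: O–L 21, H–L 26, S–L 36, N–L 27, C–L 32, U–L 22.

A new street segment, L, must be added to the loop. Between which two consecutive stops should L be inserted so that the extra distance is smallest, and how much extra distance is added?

Insertion cost between consecutive stops i–j is d(i,L) + d(L,j) − d(i,j):
  between O and H: 21 + 26 − 5 = 42
  between H and S: 26 + 36 − 18 = 44
  between S and N: 36 + 27 − 13 = 50
  between N and C: 27 + 32 − 21 = 38
  between C and U: 32 + 22 − 25 = 29
  between U and O: 22 + 21 − 6 = 37
Cheapest insertion is between C and U, adding 29.
New total = 88 + 29 = 117.

Adding 29 m by placing L on the C–U leg.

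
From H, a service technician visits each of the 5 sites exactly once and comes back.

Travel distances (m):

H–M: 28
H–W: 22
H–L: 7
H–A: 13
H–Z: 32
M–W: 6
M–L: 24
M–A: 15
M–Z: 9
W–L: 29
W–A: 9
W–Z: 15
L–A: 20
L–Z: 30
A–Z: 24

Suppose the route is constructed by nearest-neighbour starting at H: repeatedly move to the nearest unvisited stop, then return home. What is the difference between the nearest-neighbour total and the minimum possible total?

H: L=7, A=13, W=22, M=28, Z=32 ⇒ L
L: A=20, M=24, W=29, Z=30 ⇒ A
A: W=9, M=15, Z=24 ⇒ W
W: M=6, Z=15 ⇒ M
M: Z=9 ⇒ Z
NN route H → L → A → W → M → Z → H costs 83.
Optimal: H → L → Z → M → W → A → H costs 74 (by enumerating all 60 distinct tours).
Excess = 83 − 74 = 9.

9 m longer than the optimal tour.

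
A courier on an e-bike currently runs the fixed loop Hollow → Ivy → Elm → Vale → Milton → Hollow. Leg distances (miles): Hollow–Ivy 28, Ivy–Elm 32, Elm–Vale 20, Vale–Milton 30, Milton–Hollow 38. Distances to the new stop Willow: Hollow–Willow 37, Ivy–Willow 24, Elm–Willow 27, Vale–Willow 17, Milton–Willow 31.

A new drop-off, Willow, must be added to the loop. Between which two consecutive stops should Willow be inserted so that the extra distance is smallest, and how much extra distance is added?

Insertion cost between consecutive stops i–j is d(i,Willow) + d(Willow,j) − d(i,j):
  between Hollow and Ivy: 37 + 24 − 28 = 33
  between Ivy and Elm: 24 + 27 − 32 = 19
  between Elm and Vale: 27 + 17 − 20 = 24
  between Vale and Milton: 17 + 31 − 30 = 18
  between Milton and Hollow: 31 + 37 − 38 = 30
Cheapest insertion is between Vale and Milton, adding 18.
New total = 148 + 18 = 166.

Minimum extra distance: 18 miles, inserting Willow between Vale and Milton.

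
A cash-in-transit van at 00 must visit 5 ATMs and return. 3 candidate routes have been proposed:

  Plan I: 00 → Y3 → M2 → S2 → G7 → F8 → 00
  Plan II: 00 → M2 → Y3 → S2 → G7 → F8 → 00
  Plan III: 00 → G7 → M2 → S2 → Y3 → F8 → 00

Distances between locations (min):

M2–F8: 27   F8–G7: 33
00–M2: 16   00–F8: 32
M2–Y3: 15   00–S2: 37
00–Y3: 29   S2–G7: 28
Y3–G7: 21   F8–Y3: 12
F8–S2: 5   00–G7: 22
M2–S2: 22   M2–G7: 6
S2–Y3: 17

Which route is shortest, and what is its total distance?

111 min — Plan III is the shortest.

Plan I: 29 + 15 + 22 + 28 + 33 + 32 = 159
Plan II: 16 + 15 + 17 + 28 + 33 + 32 = 141
Plan III: 22 + 6 + 22 + 17 + 12 + 32 = 111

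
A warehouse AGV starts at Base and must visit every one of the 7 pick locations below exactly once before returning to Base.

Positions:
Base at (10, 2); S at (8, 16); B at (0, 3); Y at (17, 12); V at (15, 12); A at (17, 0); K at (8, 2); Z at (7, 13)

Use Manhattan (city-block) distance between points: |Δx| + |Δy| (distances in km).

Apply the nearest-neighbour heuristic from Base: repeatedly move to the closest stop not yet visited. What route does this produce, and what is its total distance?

From Base: distances to unvisited — K=2, A=9, B=11, Z=14, V=15, S=16, Y=17. Nearest is K (2).
From K: distances to unvisited — B=9, A=11, Z=12, S=14, V=17, Y=19. Nearest is B (9).
From B: distances to unvisited — Z=17, A=20, S=21, V=24, Y=26. Nearest is Z (17).
From Z: distances to unvisited — S=4, V=9, Y=11, A=23. Nearest is S (4).
From S: distances to unvisited — V=11, Y=13, A=25. Nearest is V (11).
From V: distances to unvisited — Y=2, A=14. Nearest is Y (2).
From Y: distances to unvisited — A=12. Nearest is A (12).
Return A→Base: 9.
Total = 2 + 9 + 17 + 4 + 11 + 2 + 12 + 9 = 66.

Nearest-neighbour total = 66 km; route Base → K → B → Z → S → V → Y → A → Base.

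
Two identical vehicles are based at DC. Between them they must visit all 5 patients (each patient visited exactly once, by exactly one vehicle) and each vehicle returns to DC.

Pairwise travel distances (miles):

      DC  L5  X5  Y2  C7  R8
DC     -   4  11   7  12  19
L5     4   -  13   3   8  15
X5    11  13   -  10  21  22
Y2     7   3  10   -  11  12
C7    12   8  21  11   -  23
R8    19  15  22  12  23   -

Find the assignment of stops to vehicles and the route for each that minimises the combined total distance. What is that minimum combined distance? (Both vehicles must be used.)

There are 2^4 − 1 = 15 ways to divide the 5 stops into two non-empty groups. For each, the best each vehicle can do is its own shortest tour through its group:
  {L5} + {X5, Y2, C7, R8}: 8 + 68 = 76
  {X5} + {L5, Y2, C7, R8}: 22 + 54 = 76
  {L5, X5} + {Y2, C7, R8}: 28 + 54 = 82
  {Y2} + {L5, X5, C7, R8}: 14 + 68 = 82
  {L5, Y2} + {X5, C7, R8}: 14 + 68 = 82
  {X5, Y2} + {L5, C7, R8}: 28 + 54 = 82
  … (15 splits in total)
Best: vehicle 1 DC → L5 → DC = 8; vehicle 2 DC → X5 → Y2 → R8 → C7 → DC = 68; combined 76.

76 miles — the smallest possible combined total.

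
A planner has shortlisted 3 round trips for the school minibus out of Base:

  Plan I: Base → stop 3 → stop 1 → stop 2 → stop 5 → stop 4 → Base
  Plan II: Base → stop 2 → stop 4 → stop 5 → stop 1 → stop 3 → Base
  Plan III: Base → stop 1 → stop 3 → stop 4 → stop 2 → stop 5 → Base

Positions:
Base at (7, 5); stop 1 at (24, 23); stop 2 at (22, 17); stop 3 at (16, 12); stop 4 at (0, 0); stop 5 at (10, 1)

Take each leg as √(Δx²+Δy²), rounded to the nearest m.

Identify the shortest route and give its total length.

Plan I: 11 + 14 + 6 + 20 + 10 + 9 = 70
Plan II: 19 + 28 + 10 + 26 + 14 + 11 = 108
Plan III: 25 + 14 + 20 + 28 + 20 + 5 = 112

70 m — Plan I is the shortest.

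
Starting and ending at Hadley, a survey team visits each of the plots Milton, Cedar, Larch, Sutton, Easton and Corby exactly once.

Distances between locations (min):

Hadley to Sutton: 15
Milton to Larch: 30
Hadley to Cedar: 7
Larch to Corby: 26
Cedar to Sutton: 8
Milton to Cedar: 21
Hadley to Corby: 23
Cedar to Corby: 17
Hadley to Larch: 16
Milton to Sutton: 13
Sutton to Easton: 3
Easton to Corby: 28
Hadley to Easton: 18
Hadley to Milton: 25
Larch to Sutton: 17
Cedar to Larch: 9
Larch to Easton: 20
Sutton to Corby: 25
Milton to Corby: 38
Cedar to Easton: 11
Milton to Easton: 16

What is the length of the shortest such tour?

With 6 stops there are 6!/2 = 360 distinct round trips (a route and its reverse cost the same).
Hadley-Milton-Cedar-Larch-Sutton-Easton-Corby-Hadley: 25+21+9+17+3+28+23 = 126
Hadley-Milton-Cedar-Larch-Sutton-Corby-Easton-Hadley: 25+21+9+17+25+28+18 = 143
Hadley-Milton-Cedar-Larch-Easton-Sutton-Corby-Hadley: 25+21+9+20+3+25+23 = 126
Hadley-Milton-Cedar-Larch-Easton-Corby-Sutton-Hadley: 25+21+9+20+28+25+15 = 143
Hadley-Milton-Cedar-Larch-Corby-Sutton-Easton-Hadley: 25+21+9+26+25+3+18 = 127
Hadley-Milton-Cedar-Larch-Corby-Easton-Sutton-Hadley: 25+21+9+26+28+3+15 = 127
Hadley-Milton-Cedar-Sutton-Larch-Easton-Corby-Hadley: 25+21+8+17+20+28+23 = 142
Hadley-Milton-Cedar-Sutton-Larch-Corby-Easton-Hadley: 25+21+8+17+26+28+18 = 143
… (352 more)
Hadley-Milton-Sutton-Easton-Cedar-Larch-Corby-Hadley: 25+13+3+11+9+26+23 = 110  ← best
The minimum is 110.
One optimal route: Hadley → Milton → Sutton → Easton → Cedar → Larch → Corby → Hadley (or its reverse).

Minimum total distance: 110 min.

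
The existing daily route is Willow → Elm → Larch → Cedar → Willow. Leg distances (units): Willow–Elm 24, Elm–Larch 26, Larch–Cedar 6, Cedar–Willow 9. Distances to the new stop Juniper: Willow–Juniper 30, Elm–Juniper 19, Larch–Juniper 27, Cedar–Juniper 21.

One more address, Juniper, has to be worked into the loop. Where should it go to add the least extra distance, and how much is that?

Insertion cost between consecutive stops i–j is d(i,Juniper) + d(Juniper,j) − d(i,j):
  between Willow and Elm: 30 + 19 − 24 = 25
  between Elm and Larch: 19 + 27 − 26 = 20
  between Larch and Cedar: 27 + 21 − 6 = 42
  between Cedar and Willow: 21 + 30 − 9 = 42
Cheapest insertion is between Elm and Larch, adding 20.
New total = 65 + 20 = 85.

Minimum extra distance: 20, inserting Juniper between Elm and Larch.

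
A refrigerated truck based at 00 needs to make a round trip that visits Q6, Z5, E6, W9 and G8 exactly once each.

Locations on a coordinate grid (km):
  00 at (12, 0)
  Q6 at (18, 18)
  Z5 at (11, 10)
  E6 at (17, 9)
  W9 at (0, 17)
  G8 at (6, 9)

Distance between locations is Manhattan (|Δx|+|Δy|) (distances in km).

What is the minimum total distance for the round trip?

74 km — the shortest possible round trip.

With 5 stops there are 5!/2 = 60 distinct round trips (a route and its reverse cost the same).
00 → Q6 → Z5 → E6 → W9 → G8 → 00: 24+15+7+25+14+15 = 100
00 → Q6 → Z5 → E6 → G8 → W9 → 00: 24+15+7+11+14+29 = 100
00 → Q6 → Z5 → W9 → E6 → G8 → 00: 24+15+18+25+11+15 = 108
00 → Q6 → Z5 → W9 → G8 → E6 → 00: 24+15+18+14+11+14 = 96
00 → Q6 → Z5 → G8 → E6 → W9 → 00: 24+15+6+11+25+29 = 110
00 → Q6 → Z5 → G8 → W9 → E6 → 00: 24+15+6+14+25+14 = 98
00 → Q6 → E6 → Z5 → W9 → G8 → 00: 24+10+7+18+14+15 = 88
00 → Q6 → E6 → Z5 → G8 → W9 → 00: 24+10+7+6+14+29 = 90
00 → Q6 → E6 → W9 → Z5 → G8 → 00: 24+10+25+18+6+15 = 98
00 → Q6 → E6 → W9 → G8 → Z5 → 00: 24+10+25+14+6+11 = 90
00 → Q6 → E6 → G8 → Z5 → W9 → 00: 24+10+11+6+18+29 = 98
00 → Q6 → E6 → G8 → W9 → Z5 → 00: 24+10+11+14+18+11 = 88
00 → Q6 → W9 → Z5 → E6 → G8 → 00: 24+19+18+7+11+15 = 94
00 → Q6 → W9 → Z5 → G8 → E6 → 00: 24+19+18+6+11+14 = 92
… (46 more)
00 → Z5 → G8 → W9 → Q6 → E6 → 00: 11+6+14+19+10+14 = 74  ← best
The minimum is 74.
One optimal route: 00 → Z5 → G8 → W9 → Q6 → E6 → 00 (or its reverse).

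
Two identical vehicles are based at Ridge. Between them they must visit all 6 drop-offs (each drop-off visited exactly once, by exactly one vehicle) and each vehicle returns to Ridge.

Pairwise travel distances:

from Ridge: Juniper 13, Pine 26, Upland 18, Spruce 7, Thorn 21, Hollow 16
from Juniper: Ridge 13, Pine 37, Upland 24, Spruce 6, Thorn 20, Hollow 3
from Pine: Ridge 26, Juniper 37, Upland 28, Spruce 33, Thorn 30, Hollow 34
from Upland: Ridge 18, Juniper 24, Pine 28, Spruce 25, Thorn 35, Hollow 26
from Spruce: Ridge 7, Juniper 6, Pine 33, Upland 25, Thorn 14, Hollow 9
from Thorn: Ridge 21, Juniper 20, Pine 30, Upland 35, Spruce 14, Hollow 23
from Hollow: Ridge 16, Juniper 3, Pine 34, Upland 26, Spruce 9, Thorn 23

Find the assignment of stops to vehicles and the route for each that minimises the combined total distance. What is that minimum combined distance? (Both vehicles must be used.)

Check every non-empty split of the stops between the two vehicles; for each half take its own optimal tour:
  {Juniper} + {Pine, Upland, Spruce, Thorn, Hollow}: 26 + 115 = 141
  {Pine} + {Juniper, Upland, Spruce, Thorn, Hollow}: 52 + 88 = 140
  {Juniper, Pine} + {Upland, Spruce, Thorn, Hollow}: 76 + 88 = 164
  {Upland} + {Juniper, Pine, Spruce, Thorn, Hollow}: 36 + 95 = 131
  {Juniper, Upland} + {Pine, Spruce, Thorn, Hollow}: 55 + 95 = 150
  {Pine, Upland} + {Juniper, Spruce, Thorn, Hollow}: 72 + 60 = 132
  … (31 splits in total)
  {Spruce} + {Juniper, Pine, Upland, Thorn, Hollow}: 14 + 115 = 129  ← best
Best: vehicle 1 Ridge → Spruce → Ridge = 14; vehicle 2 Ridge → Juniper → Hollow → Thorn → Pine → Upland → Ridge = 115; combined 129.

129 — the smallest possible combined total.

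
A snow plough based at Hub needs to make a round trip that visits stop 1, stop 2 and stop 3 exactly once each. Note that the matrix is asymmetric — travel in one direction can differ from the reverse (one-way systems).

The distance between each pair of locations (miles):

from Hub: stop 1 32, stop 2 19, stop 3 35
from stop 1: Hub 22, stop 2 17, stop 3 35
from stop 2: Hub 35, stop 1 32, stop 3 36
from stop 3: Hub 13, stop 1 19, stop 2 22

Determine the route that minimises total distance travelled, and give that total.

96 miles — the shortest possible round trip.

Hub → stop 1 → stop 2 → stop 3 → Hub: 32+17+36+13 = 98
Hub → stop 1 → stop 3 → stop 2 → Hub: 32+35+22+35 = 124
Hub → stop 2 → stop 1 → stop 3 → Hub: 19+32+35+13 = 99
Hub → stop 2 → stop 3 → stop 1 → Hub: 19+36+19+22 = 96
Hub → stop 3 → stop 1 → stop 2 → Hub: 35+19+17+35 = 106
Hub → stop 3 → stop 2 → stop 1 → Hub: 35+22+32+22 = 111
The minimum is 96.
One optimal route: Hub → stop 2 → stop 3 → stop 1 → Hub.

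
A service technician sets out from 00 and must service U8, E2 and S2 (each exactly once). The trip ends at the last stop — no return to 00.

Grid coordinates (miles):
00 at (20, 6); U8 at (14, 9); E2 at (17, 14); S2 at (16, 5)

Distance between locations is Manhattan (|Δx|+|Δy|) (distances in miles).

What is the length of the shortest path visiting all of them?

There are 3! = 6 possible orderings.
00 - U8 - E2 - S2: 9+8+10 = 27
00 - U8 - S2 - E2: 9+6+10 = 25
00 - E2 - U8 - S2: 11+8+6 = 25
00 - E2 - S2 - U8: 11+10+6 = 27
00 - S2 - U8 - E2: 5+6+8 = 19
00 - S2 - E2 - U8: 5+10+8 = 23
The minimum is 19.
One shortest path: 00 → S2 → U8 → E2.

19 miles — the minimum one-way total.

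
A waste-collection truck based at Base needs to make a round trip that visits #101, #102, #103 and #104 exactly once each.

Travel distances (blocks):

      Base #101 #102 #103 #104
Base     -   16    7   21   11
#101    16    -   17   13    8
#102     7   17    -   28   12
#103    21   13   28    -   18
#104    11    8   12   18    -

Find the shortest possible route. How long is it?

There are 12 distinct closed tours to check (reversals are equivalent).
Base → #101 → #102 → #103 → #104 → Base: 16+17+28+18+11 = 90
Base → #101 → #102 → #104 → #103 → Base: 16+17+12+18+21 = 84
Base → #101 → #103 → #102 → #104 → Base: 16+13+28+12+11 = 80
Base → #101 → #103 → #104 → #102 → Base: 16+13+18+12+7 = 66
Base → #101 → #104 → #102 → #103 → Base: 16+8+12+28+21 = 85
Base → #101 → #104 → #103 → #102 → Base: 16+8+18+28+7 = 77
Base → #102 → #101 → #103 → #104 → Base: 7+17+13+18+11 = 66
Base → #102 → #101 → #104 → #103 → Base: 7+17+8+18+21 = 71
Base → #102 → #103 → #101 → #104 → Base: 7+28+13+8+11 = 67
Base → #102 → #104 → #101 → #103 → Base: 7+12+8+13+21 = 61
Base → #103 → #101 → #102 → #104 → Base: 21+13+17+12+11 = 74
Base → #103 → #102 → #101 → #104 → Base: 21+28+17+8+11 = 85
The minimum is 61.
One optimal route: Base → #102 → #104 → #101 → #103 → Base (or its reverse).

61 blocks — the shortest possible round trip.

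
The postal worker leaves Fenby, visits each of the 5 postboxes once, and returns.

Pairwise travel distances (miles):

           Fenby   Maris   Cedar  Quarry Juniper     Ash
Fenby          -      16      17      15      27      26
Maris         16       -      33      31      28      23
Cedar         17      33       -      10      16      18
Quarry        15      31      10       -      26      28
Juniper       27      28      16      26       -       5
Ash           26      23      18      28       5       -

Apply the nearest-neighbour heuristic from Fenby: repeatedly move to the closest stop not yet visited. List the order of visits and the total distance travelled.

Total distance 85 miles via the nearest-neighbour route Fenby → Quarry → Cedar → Juniper → Ash → Maris → Fenby.

Fenby → [Quarry:15 / Maris:16 / Cedar:17 / Ash:26 / Juniper:27] → Quarry (15)
Quarry → [Cedar:10 / Juniper:26 / Ash:28 / Maris:31] → Cedar (10)
Cedar → [Juniper:16 / Ash:18 / Maris:33] → Juniper (16)
Juniper → [Ash:5 / Maris:28] → Ash (5)
Ash → [Maris:23] → Maris (23)
Return Maris→Fenby: 16.
Total = 15 + 10 + 16 + 5 + 23 + 16 = 85.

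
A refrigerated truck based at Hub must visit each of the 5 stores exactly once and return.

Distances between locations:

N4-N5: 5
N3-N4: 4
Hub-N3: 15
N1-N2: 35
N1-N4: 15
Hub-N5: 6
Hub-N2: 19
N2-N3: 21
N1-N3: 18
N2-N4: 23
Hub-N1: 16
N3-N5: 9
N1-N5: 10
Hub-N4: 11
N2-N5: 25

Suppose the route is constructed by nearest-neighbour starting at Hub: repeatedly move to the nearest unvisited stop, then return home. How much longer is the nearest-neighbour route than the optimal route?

12 longer than the optimal tour.

Hub: N5=6, N4=11, N3=15, N1=16, N2=19 ⇒ N5
N5: N4=5, N3=9, N1=10, N2=25 ⇒ N4
N4: N3=4, N1=15, N2=23 ⇒ N3
N3: N1=18, N2=21 ⇒ N1
N1: N2=35 ⇒ N2
NN route Hub → N5 → N4 → N3 → N1 → N2 → Hub costs 87.
Optimal: Hub → N1 → N5 → N4 → N3 → N2 → Hub costs 75 (by enumerating all 60 distinct tours).
Excess = 87 − 75 = 12.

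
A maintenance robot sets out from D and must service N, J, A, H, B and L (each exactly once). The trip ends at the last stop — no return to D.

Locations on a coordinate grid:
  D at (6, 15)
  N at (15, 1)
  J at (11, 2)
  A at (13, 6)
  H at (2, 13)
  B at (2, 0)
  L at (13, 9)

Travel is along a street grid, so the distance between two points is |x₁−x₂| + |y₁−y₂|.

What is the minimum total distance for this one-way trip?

45 — the minimum one-way total.

There are 6! = 720 possible orderings.
D → N → J → A → H → B → L: 23+5+6+18+13+20 = 85
D → N → J → A → H → L → B: 23+5+6+18+15+20 = 87
D → N → J → A → B → H → L: 23+5+6+17+13+15 = 79
D → N → J → A → B → L → H: 23+5+6+17+20+15 = 86
D → N → J → A → L → H → B: 23+5+6+3+15+13 = 65
D → N → J → A → L → B → H: 23+5+6+3+20+13 = 70
D → N → J → H → A → B → L: 23+5+20+18+17+20 = 103
D → N → J → H → A → L → B: 23+5+20+18+3+20 = 89
… (712 more)
D → H → B → J → N → A → L: 6+13+11+5+7+3 = 45  ← best
The minimum is 45.
One shortest path: D → H → B → J → N → A → L.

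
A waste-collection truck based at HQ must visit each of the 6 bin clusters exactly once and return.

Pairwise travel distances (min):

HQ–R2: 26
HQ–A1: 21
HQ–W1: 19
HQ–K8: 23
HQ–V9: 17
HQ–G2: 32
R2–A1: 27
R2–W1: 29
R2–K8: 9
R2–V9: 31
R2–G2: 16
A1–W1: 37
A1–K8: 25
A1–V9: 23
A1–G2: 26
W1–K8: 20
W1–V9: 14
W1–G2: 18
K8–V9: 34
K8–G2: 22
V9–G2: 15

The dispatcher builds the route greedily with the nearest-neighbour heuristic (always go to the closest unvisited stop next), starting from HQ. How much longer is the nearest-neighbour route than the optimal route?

From HQ: V9=17, W1=19, A1=21, K8=23, R2=26, G2=32 → choose V9 (17).
From V9: W1=14, G2=15, A1=23, R2=31, K8=34 → choose W1 (14).
From W1: G2=18, K8=20, R2=29, A1=37 → choose G2 (18).
From G2: R2=16, K8=22, A1=26 → choose R2 (16).
From R2: K8=9, A1=27 → choose K8 (9).
From K8: A1=25 → choose A1 (25).
NN route HQ → V9 → W1 → G2 → R2 → K8 → A1 → HQ costs 120.
Optimal: HQ → A1 → K8 → R2 → G2 → V9 → W1 → HQ costs 119 (by enumerating all 360 distinct tours).
Excess = 120 − 119 = 1.

The nearest-neighbour route is 1 min longer than optimal.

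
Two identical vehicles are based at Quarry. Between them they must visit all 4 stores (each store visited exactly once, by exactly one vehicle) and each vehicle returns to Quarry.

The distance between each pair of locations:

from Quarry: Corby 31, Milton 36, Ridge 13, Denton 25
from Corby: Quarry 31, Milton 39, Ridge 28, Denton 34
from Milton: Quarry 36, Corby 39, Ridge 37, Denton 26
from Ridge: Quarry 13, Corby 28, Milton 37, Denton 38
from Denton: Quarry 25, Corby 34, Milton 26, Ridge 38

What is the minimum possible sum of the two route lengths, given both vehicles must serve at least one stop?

Check every non-empty split of the stops between the two vehicles; for each half take its own optimal tour:
  {Corby} + {Milton, Ridge, Denton}: 62 + 101 = 163
  {Milton} + {Corby, Ridge, Denton}: 72 + 100 = 172
  {Corby, Milton} + {Ridge, Denton}: 106 + 76 = 182
  {Ridge} + {Corby, Milton, Denton}: 26 + 121 = 147
  {Corby, Ridge} + {Milton, Denton}: 72 + 87 = 159
  {Milton, Ridge} + {Corby, Denton}: 86 + 90 = 176
  … (7 splits in total)
Best: vehicle 1 Quarry → Ridge → Quarry = 26; vehicle 2 Quarry → Corby → Milton → Denton → Quarry = 121; combined 147.

147 — the smallest possible combined total.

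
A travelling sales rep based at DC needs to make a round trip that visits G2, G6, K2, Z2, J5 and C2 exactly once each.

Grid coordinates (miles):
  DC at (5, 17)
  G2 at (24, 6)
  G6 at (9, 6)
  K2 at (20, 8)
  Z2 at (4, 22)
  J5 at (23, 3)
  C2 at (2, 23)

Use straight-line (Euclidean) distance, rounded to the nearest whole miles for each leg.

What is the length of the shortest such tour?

With 6 stops there are 6!/2 = 360 distinct round trips (a route and its reverse cost the same).
DC→G2→G6→K2→Z2→J5→C2→DC: 22+15+11+21+27+29+7 = 132
DC→G2→G6→K2→Z2→C2→J5→DC: 22+15+11+21+2+29+23 = 123
DC→G2→G6→K2→J5→Z2→C2→DC: 22+15+11+6+27+2+7 = 90
DC→G2→G6→K2→J5→C2→Z2→DC: 22+15+11+6+29+2+5 = 90
DC→G2→G6→K2→C2→Z2→J5→DC: 22+15+11+23+2+27+23 = 123
DC→G2→G6→K2→C2→J5→Z2→DC: 22+15+11+23+29+27+5 = 132
DC→G2→G6→Z2→K2→J5→C2→DC: 22+15+17+21+6+29+7 = 117
DC→G2→G6→Z2→K2→C2→J5→DC: 22+15+17+21+23+29+23 = 150
… (352 more)
DC→G6→J5→G2→K2→Z2→C2→DC: 12+14+3+4+21+2+7 = 63  ← best
The minimum is 63.
One optimal route: DC → G6 → J5 → G2 → K2 → Z2 → C2 → DC (or its reverse).

63 miles — the shortest possible round trip.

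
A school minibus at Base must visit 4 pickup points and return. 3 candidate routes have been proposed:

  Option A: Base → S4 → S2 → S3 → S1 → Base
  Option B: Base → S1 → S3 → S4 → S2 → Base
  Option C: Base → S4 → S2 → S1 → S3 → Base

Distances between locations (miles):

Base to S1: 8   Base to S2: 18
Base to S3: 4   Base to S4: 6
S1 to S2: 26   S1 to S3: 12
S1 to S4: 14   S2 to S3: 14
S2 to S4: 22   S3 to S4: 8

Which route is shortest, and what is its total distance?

Option A: 6 + 22 + 14 + 12 + 8 = 62
Option B: 8 + 12 + 8 + 22 + 18 = 68
Option C: 6 + 22 + 26 + 12 + 4 = 70

62 miles — Option A is the shortest.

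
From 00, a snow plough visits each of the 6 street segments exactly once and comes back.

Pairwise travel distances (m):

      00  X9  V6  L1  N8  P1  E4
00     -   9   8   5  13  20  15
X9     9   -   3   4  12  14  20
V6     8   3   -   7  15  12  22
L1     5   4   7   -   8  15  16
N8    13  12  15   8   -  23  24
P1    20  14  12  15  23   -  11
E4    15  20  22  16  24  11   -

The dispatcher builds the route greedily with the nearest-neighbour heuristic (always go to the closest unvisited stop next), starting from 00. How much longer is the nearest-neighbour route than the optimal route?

The nearest-neighbour route is 6 m longer than optimal.

00: L1=5, V6=8, X9=9, N8=13, E4=15, P1=20 ⇒ L1
L1: X9=4, V6=7, N8=8, P1=15, E4=16 ⇒ X9
X9: V6=3, N8=12, P1=14, E4=20 ⇒ V6
V6: P1=12, N8=15, E4=22 ⇒ P1
P1: E4=11, N8=23 ⇒ E4
E4: N8=24 ⇒ N8
NN route 00 → L1 → X9 → V6 → P1 → E4 → N8 → 00 costs 72.
Optimal: 00 → L1 → N8 → X9 → V6 → P1 → E4 → 00 costs 66 (by enumerating all 360 distinct tours).
Excess = 72 − 66 = 6.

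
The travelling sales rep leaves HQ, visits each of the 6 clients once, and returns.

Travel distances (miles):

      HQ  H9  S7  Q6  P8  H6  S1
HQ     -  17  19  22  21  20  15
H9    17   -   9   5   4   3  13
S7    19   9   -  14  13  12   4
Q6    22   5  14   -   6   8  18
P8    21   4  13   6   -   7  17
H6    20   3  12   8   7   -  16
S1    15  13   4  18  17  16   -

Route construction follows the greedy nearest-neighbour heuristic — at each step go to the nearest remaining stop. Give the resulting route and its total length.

HQ → [S1:15 / H9:17 / S7:19 / H6:20 / P8:21 / Q6:22] → S1 (15)
S1 → [S7:4 / H9:13 / H6:16 / P8:17 / Q6:18] → S7 (4)
S7 → [H9:9 / H6:12 / P8:13 / Q6:14] → H9 (9)
H9 → [H6:3 / P8:4 / Q6:5] → H6 (3)
H6 → [P8:7 / Q6:8] → P8 (7)
P8 → [Q6:6] → Q6 (6)
Return Q6→HQ: 22.
Total = 15 + 4 + 9 + 3 + 7 + 6 + 22 = 66.

Total distance 66 miles via the nearest-neighbour route HQ → S1 → S7 → H9 → H6 → P8 → Q6 → HQ.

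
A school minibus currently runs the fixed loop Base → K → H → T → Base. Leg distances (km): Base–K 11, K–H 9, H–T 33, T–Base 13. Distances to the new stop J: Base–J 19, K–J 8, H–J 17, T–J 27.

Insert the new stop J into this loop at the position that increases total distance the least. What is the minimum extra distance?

Insertion cost between consecutive stops i–j is d(i,J) + d(J,j) − d(i,j):
  between Base and K: 19 + 8 − 11 = 16
  between K and H: 8 + 17 − 9 = 16
  between H and T: 17 + 27 − 33 = 11
  between T and Base: 27 + 19 − 13 = 33
Cheapest insertion is between H and T, adding 11.
New total = 66 + 11 = 77.

+11 km — insert J between H and T.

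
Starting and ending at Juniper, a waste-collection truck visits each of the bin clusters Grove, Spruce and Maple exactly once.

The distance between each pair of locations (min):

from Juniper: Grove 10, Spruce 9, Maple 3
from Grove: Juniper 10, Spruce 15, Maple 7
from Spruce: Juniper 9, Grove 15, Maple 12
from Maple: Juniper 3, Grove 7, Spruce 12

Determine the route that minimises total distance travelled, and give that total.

Shortest round trip = 34 min.

There are 3 distinct closed tours to check (reversals are equivalent).
Juniper→Grove→Spruce→Maple→Juniper: 10+15+12+3 = 40
Juniper→Grove→Maple→Spruce→Juniper: 10+7+12+9 = 38
Juniper→Spruce→Grove→Maple→Juniper: 9+15+7+3 = 34
The minimum is 34.
One optimal route: Juniper → Spruce → Grove → Maple → Juniper (or its reverse).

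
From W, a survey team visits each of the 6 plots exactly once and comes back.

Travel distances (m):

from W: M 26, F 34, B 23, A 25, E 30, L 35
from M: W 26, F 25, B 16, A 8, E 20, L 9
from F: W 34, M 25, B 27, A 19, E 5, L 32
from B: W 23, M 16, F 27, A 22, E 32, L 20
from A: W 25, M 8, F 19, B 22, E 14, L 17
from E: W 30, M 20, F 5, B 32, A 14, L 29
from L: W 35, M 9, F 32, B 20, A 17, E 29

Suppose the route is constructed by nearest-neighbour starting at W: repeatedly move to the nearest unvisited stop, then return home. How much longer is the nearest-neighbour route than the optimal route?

The nearest-neighbour route is 20 m longer than optimal.

W: B=23, A=25, M=26, E=30, F=34, L=35 ⇒ B
B: M=16, L=20, A=22, F=27, E=32 ⇒ M
M: A=8, L=9, E=20, F=25 ⇒ A
A: E=14, L=17, F=19 ⇒ E
E: F=5, L=29 ⇒ F
F: L=32 ⇒ L
NN route W → B → M → A → E → F → L → W costs 133.
Optimal: W → F → E → A → M → L → B → W costs 113 (by enumerating all 360 distinct tours).
Excess = 133 − 113 = 20.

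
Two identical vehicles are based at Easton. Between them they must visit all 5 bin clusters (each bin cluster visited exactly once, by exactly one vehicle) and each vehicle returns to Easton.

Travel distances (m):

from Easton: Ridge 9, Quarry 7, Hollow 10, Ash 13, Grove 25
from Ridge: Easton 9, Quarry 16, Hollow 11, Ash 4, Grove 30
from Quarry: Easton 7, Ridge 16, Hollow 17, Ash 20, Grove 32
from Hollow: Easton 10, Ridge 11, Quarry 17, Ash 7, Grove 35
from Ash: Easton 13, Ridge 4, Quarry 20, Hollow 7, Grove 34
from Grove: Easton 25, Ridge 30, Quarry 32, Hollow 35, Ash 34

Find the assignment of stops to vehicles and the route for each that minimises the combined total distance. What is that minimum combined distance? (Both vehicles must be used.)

Check every non-empty split of the stops between the two vehicles; for each half take its own optimal tour:
  {Ridge} + {Quarry, Hollow, Ash, Grove}: 18 + 90 = 108
  {Quarry} + {Ridge, Hollow, Ash, Grove}: 14 + 76 = 90
  {Ridge, Quarry} + {Hollow, Ash, Grove}: 32 + 76 = 108
  {Hollow} + {Ridge, Quarry, Ash, Grove}: 20 + 86 = 106
  {Ridge, Hollow} + {Quarry, Ash, Grove}: 30 + 86 = 116
  {Quarry, Hollow} + {Ridge, Ash, Grove}: 34 + 72 = 106
  … (15 splits in total)
Best: vehicle 1 Easton → Quarry → Easton = 14; vehicle 2 Easton → Hollow → Ash → Ridge → Grove → Easton = 76; combined 90.

90 m — the smallest possible combined total.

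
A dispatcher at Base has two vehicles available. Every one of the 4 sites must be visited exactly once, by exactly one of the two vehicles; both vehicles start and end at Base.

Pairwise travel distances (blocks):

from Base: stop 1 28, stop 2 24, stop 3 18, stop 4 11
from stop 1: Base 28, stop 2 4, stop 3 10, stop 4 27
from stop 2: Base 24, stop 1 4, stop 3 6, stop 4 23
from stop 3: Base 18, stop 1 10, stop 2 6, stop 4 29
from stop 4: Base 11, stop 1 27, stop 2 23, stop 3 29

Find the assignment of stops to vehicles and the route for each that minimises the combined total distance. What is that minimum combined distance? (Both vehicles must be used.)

78 blocks — the smallest possible combined total.

Try each way of splitting the stops between the two vehicles (each non-empty) and, for each split, find the best tour for each vehicle:
  {stop 1} + {stop 2, stop 3, stop 4}: 56 + 58 = 114
  {stop 2} + {stop 1, stop 3, stop 4}: 48 + 66 = 114
  {stop 1, stop 2} + {stop 3, stop 4}: 56 + 58 = 114
  {stop 3} + {stop 1, stop 2, stop 4}: 36 + 66 = 102
  {stop 1, stop 3} + {stop 2, stop 4}: 56 + 58 = 114
  {stop 2, stop 3} + {stop 1, stop 4}: 48 + 66 = 114
  … (7 splits in total)
  {stop 1, stop 2, stop 3} + {stop 4}: 56 + 22 = 78  ← best
Best: vehicle 1 Base → stop 1 → stop 2 → stop 3 → Base = 56; vehicle 2 Base → stop 4 → Base = 22; combined 78.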